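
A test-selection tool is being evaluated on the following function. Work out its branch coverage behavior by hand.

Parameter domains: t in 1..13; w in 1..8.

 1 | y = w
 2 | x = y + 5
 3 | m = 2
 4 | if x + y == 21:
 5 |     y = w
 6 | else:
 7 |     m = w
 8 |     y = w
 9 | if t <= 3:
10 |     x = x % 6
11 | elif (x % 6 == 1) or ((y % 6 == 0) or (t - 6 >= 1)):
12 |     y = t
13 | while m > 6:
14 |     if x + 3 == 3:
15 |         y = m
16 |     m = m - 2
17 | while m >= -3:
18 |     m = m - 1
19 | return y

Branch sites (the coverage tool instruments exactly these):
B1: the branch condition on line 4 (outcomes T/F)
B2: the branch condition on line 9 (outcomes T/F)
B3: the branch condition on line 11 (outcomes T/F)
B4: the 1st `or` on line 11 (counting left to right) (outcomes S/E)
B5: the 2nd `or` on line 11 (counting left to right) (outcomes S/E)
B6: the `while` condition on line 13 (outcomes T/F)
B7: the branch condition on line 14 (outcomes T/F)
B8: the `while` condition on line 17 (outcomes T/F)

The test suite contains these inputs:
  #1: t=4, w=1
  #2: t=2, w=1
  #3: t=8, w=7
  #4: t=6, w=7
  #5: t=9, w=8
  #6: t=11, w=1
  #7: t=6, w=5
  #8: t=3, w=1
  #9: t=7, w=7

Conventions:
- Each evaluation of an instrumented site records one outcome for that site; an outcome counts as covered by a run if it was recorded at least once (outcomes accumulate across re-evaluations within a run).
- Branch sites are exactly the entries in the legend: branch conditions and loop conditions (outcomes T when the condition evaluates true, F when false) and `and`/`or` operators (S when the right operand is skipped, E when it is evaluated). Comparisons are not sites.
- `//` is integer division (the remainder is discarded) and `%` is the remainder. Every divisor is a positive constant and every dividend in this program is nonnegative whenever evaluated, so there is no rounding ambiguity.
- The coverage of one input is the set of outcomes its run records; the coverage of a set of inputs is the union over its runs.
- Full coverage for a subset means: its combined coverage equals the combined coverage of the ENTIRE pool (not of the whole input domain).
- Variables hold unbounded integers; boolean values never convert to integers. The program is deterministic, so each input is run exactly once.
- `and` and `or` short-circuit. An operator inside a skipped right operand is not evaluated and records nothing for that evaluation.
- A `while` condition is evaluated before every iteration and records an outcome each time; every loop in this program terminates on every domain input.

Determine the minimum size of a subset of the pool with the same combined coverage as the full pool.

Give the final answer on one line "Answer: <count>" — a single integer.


test 1 (t=4, w=1) hits B1=F, B2=F, B3=F, B4=E, B5=E, B6=F, B8=T, B8=F
test 2 (t=2, w=1) hits B1=F, B2=T, B6=F, B8=T, B8=F
test 3 (t=8, w=7) hits B1=F, B2=F, B3=T, B4=E, B5=E, B6=T, B6=F, B7=F, B8=T, B8=F
test 4 (t=6, w=7) hits B1=F, B2=F, B3=F, B4=E, B5=E, B6=T, B6=F, B7=F, B8=T, B8=F
test 5 (t=9, w=8) hits B1=T, B2=F, B3=T, B4=S, B6=F, B8=T, B8=F
test 6 (t=11, w=1) hits B1=F, B2=F, B3=T, B4=E, B5=E, B6=F, B8=T, B8=F
test 7 (t=6, w=5) hits B1=F, B2=F, B3=F, B4=E, B5=E, B6=F, B8=T, B8=F
test 8 (t=3, w=1) hits B1=F, B2=T, B6=F, B8=T, B8=F
test 9 (t=7, w=7) hits B1=F, B2=F, B3=T, B4=E, B5=E, B6=T, B6=F, B7=F, B8=T, B8=F
together the pool reaches 14 outcomes: B1=T, B1=F, B2=T, B2=F, B3=T, B3=F, B4=S, B4=E, B5=E, B6=T, B6=F, B7=F, B8=T, B8=F
size 1 is not enough: best union over all size-1 subsets is 10/14
size 2 is not enough: best union over all size-2 subsets is 13/14
the canonical winner is {2, 4, 5}: size 3, full 14-outcome coverage, earliest index list among size-3 covers
Answer: 3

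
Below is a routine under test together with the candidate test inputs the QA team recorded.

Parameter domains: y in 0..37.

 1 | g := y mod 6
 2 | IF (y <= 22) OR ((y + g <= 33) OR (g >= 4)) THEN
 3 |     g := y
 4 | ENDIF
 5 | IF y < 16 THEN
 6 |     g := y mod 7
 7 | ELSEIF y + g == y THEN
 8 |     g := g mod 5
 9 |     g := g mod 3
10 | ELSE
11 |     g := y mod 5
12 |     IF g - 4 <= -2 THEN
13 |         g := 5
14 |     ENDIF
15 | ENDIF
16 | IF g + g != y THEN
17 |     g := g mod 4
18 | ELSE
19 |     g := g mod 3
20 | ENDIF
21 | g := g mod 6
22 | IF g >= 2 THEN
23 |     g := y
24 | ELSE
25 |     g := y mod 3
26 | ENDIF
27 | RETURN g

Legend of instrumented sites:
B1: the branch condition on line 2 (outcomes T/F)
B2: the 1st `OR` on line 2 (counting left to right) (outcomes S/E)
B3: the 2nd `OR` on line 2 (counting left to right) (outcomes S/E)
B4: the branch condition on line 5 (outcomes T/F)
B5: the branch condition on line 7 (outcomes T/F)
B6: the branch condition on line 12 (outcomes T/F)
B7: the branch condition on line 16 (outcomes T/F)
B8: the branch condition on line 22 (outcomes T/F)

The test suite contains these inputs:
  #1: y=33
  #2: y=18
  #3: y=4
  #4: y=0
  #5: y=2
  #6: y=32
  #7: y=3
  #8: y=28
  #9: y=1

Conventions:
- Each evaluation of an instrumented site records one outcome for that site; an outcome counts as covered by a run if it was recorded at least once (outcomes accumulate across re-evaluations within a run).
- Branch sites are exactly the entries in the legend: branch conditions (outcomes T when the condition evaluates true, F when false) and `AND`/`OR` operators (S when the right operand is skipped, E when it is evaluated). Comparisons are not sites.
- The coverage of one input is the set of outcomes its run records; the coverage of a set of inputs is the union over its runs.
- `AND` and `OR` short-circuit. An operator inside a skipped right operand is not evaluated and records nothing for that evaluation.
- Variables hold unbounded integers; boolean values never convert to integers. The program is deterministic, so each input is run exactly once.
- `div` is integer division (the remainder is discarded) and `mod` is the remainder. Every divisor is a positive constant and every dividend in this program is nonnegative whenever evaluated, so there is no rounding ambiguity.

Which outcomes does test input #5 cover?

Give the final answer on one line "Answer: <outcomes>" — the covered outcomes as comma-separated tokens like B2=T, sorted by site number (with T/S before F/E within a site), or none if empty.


Running input #5 (y=2), event by event:
  B2->S, B1->T, B4->T, B7->T, B8->T
deduplicating events, the covered set is: B1=T, B2=S, B4=T, B7=T, B8=T
Answer: B1=T, B2=S, B4=T, B7=T, B8=T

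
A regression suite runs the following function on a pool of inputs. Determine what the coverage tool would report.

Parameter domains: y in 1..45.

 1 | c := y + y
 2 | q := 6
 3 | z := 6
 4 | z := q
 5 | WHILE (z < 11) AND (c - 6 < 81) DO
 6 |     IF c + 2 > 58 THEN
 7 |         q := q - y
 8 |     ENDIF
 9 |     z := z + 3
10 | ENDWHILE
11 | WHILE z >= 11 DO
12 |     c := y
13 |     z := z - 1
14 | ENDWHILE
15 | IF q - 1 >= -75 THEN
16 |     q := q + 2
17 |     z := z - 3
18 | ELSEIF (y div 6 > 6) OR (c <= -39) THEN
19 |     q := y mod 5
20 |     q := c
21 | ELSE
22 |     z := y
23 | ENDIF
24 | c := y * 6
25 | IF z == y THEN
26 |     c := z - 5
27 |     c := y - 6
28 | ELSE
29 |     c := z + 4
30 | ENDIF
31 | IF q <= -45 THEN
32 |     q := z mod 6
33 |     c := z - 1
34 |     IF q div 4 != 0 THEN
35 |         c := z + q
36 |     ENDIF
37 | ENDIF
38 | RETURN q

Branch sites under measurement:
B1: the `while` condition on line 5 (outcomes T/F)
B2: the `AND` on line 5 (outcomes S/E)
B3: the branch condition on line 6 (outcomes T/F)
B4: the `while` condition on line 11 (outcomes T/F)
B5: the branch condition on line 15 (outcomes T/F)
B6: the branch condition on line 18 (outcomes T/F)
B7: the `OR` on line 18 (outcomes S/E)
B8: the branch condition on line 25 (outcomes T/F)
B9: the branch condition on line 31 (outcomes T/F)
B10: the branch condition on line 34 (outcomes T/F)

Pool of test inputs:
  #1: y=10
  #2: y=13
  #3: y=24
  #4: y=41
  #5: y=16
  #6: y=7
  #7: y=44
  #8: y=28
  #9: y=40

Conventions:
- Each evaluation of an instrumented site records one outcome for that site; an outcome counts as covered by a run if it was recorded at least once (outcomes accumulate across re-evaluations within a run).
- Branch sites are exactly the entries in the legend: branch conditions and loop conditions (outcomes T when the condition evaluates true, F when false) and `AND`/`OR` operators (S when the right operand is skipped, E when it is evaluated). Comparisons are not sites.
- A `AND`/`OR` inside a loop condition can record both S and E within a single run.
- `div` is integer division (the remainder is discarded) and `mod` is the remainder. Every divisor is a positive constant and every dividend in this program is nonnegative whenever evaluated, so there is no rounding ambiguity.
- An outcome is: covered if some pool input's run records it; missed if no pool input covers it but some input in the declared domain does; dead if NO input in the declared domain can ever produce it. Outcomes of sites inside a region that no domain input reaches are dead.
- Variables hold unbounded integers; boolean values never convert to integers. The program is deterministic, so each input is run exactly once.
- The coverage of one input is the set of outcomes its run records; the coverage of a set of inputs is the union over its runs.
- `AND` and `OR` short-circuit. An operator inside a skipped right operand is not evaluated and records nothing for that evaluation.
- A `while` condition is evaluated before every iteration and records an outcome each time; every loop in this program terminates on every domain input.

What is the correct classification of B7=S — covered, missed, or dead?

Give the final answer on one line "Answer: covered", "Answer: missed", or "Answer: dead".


no pool input records B7=S
but domain input (y=42) does record it -> reachable, so missed
Answer: missed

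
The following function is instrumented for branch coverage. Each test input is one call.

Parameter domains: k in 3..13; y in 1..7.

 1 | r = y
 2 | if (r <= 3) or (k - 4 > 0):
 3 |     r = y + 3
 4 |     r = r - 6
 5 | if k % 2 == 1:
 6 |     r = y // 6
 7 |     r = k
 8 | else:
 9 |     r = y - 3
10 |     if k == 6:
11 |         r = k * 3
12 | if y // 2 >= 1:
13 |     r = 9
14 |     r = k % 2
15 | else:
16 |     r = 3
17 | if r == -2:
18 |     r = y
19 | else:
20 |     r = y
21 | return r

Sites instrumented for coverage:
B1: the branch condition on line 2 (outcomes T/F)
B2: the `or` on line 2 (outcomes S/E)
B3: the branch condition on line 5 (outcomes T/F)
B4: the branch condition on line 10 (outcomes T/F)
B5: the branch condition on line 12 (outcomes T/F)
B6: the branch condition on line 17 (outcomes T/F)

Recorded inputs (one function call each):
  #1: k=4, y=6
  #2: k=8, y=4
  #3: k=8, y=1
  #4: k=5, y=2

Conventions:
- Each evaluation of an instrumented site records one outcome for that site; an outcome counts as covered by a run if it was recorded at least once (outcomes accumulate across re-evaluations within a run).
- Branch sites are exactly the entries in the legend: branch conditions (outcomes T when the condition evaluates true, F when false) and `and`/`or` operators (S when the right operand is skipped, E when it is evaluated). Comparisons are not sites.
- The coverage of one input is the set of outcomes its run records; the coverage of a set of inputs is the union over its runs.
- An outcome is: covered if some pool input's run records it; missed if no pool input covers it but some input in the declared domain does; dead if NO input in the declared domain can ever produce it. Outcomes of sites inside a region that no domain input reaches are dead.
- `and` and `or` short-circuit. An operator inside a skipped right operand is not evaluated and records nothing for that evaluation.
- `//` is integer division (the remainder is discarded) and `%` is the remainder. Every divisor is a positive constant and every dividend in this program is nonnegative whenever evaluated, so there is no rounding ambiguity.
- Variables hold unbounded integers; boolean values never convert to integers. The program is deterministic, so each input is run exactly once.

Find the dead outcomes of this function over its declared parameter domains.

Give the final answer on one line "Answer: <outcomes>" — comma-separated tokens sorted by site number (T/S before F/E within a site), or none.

running all 77 domain inputs and tallying outcomes:
  B6=T: zero occurrences over every domain input -> dead
  reachable outcomes have witnesses, e.g. B1=T (e.g. k=3, y=1), B1=F (e.g. k=3, y=4), B2=S (e.g. k=3, y=1), B2=E (e.g. k=3, y=4)

Answer: B6=T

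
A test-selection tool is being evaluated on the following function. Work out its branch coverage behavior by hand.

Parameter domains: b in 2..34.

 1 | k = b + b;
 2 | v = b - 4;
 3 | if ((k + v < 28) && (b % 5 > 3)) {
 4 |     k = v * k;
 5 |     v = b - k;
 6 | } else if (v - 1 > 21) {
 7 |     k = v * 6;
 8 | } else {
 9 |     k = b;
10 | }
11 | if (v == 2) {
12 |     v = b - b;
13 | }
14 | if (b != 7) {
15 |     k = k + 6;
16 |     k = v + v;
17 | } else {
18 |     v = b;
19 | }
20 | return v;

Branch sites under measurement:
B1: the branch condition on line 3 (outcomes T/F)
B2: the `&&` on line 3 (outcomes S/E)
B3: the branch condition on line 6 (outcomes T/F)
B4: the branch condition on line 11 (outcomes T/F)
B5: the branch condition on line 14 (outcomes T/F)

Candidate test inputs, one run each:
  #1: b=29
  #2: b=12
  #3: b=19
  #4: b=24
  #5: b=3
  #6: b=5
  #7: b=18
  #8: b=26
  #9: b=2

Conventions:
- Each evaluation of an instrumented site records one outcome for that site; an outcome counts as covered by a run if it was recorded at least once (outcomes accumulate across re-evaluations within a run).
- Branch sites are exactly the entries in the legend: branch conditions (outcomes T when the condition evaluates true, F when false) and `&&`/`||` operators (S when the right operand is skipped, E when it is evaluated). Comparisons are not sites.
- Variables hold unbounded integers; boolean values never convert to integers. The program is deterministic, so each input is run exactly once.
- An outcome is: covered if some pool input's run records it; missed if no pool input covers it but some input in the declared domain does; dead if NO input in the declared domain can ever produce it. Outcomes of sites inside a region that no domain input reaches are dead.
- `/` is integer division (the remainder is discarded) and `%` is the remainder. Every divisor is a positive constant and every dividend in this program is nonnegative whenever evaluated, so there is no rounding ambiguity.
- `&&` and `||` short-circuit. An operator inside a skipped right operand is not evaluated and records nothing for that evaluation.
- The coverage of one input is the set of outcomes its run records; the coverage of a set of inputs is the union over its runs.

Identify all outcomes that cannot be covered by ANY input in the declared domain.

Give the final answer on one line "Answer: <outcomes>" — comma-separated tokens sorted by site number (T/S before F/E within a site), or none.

exhaustive pass over the 33-input domain:
  reachable outcomes have witnesses, e.g. B1=T (e.g. b=4), B1=F (e.g. b=2), B2=S (e.g. b=11), B2=E (e.g. b=2)

Answer: none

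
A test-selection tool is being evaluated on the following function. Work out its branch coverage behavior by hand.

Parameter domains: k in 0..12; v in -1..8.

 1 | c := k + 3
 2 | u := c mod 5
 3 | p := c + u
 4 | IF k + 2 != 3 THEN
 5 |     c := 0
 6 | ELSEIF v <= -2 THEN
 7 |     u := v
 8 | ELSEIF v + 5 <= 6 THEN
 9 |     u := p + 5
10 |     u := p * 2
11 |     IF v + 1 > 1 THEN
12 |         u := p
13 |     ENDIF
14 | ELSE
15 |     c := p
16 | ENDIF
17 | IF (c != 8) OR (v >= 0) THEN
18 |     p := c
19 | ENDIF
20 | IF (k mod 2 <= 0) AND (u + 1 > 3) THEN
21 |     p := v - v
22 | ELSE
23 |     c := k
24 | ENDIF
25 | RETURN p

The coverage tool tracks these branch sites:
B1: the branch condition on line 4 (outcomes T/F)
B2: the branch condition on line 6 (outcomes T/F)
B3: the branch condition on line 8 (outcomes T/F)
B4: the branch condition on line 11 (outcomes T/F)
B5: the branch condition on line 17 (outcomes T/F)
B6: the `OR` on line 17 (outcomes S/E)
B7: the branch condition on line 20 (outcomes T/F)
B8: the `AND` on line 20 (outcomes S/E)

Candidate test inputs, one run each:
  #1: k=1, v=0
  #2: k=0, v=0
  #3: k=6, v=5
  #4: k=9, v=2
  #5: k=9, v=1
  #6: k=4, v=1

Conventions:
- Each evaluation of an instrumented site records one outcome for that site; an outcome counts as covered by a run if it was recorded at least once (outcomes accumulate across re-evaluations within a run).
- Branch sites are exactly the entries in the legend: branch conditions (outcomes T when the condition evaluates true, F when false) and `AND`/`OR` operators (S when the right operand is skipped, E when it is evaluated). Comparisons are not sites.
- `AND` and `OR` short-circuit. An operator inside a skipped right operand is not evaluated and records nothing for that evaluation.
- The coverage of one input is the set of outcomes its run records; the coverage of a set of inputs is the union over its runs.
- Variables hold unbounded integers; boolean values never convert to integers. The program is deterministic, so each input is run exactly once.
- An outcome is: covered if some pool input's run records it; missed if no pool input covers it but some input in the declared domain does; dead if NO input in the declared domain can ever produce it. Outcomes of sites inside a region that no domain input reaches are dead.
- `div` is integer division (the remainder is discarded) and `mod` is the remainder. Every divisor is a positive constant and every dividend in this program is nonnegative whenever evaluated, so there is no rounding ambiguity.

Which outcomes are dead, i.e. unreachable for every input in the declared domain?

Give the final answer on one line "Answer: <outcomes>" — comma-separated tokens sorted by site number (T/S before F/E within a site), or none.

exhaustive pass over the 130-input domain:
  B2=T: no domain input ever produces it -> dead
  B5=F: no domain input ever produces it -> dead
  reachable outcomes have witnesses, e.g. B1=T (e.g. k=0, v=-1), B1=F (e.g. k=1, v=-1), B2=F (e.g. k=1, v=-1), B3=T (e.g. k=1, v=-1)

Answer: B2=T, B5=F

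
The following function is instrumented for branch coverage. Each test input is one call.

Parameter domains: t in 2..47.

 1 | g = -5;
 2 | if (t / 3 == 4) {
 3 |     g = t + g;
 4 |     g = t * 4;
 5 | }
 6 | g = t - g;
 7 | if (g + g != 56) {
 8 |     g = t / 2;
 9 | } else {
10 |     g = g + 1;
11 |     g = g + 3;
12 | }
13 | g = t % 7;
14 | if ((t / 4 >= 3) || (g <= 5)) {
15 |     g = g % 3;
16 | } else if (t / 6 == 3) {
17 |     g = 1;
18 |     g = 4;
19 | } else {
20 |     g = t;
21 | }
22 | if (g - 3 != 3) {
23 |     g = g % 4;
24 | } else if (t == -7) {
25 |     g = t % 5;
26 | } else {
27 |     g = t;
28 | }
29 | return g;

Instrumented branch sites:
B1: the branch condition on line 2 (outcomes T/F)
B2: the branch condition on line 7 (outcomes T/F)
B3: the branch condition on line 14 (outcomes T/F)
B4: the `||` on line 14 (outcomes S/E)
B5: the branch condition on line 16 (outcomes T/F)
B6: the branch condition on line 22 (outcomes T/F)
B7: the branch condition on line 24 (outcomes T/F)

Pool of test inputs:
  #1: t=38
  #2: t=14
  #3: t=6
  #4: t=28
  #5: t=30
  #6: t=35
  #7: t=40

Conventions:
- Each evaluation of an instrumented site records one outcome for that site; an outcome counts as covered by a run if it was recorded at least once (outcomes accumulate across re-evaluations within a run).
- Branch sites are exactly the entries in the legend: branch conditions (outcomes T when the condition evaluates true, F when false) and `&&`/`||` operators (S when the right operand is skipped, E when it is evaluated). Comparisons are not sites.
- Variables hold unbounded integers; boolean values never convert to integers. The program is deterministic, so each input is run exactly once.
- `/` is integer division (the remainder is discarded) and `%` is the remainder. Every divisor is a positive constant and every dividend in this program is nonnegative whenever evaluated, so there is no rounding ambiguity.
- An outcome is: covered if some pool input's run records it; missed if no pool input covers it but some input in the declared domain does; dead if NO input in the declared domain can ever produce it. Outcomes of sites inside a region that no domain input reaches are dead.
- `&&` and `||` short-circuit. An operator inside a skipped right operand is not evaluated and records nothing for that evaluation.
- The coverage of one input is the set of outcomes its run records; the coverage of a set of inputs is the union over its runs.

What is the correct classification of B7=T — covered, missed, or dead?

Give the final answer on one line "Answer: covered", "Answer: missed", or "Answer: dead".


no pool input records B7=T
checking all 46 inputs in the declared domain: B7=T is never recorded -> dead
Answer: dead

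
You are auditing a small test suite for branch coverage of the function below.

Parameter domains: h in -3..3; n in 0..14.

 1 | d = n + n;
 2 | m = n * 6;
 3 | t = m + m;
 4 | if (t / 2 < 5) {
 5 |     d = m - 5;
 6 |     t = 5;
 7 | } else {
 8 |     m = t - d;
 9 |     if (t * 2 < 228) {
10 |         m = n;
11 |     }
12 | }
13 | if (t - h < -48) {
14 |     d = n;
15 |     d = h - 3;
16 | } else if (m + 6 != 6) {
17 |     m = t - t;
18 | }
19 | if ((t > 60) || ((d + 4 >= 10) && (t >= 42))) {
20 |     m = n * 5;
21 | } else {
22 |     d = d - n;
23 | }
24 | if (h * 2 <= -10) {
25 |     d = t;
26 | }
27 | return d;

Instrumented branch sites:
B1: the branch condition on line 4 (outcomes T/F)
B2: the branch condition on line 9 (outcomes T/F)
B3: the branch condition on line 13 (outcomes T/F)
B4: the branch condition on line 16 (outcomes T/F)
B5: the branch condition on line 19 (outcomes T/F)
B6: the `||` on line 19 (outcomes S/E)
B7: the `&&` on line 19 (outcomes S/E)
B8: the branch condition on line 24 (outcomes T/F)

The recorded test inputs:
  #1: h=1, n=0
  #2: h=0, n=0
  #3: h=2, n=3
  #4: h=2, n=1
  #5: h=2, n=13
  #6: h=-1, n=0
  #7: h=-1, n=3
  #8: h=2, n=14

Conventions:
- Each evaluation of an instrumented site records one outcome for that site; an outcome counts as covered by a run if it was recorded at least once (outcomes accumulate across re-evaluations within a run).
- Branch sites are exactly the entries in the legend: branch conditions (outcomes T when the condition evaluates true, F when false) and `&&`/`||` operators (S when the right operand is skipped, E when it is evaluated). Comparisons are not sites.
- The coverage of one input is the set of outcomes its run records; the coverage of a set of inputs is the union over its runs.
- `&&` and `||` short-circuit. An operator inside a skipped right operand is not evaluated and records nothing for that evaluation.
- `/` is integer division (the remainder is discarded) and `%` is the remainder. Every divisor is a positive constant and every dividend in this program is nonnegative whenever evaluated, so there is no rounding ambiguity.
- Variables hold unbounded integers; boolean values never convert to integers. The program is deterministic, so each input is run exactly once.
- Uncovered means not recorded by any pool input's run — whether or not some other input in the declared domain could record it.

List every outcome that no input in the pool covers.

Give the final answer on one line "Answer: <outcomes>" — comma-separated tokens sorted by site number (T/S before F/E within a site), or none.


input #1 (h=1, n=0): events B1->T, B3->F, B4->F, B6->E, B7->S, B5->F, B8->F; covers B1=T, B3=F, B4=F, B5=F, B6=E, B7=S, B8=F
input #2 (h=0, n=0): events B1->T, B3->F, B4->F, B6->E, B7->S, B5->F, B8->F; covers B1=T, B3=F, B4=F, B5=F, B6=E, B7=S, B8=F
input #3 (h=2, n=3): events B1->F, B2->T, B3->F, B4->T, B6->E, B7->E, B5->F, B8->F; covers B1=F, B2=T, B3=F, B4=T, B5=F, B6=E, B7=E, B8=F
input #4 (h=2, n=1): events B1->F, B2->T, B3->F, B4->T, B6->E, B7->S, B5->F, B8->F; covers B1=F, B2=T, B3=F, B4=T, B5=F, B6=E, B7=S, B8=F
input #5 (h=2, n=13): events B1->F, B2->F, B3->F, B4->T, B6->S, B5->T, B8->F; covers B1=F, B2=F, B3=F, B4=T, B5=T, B6=S, B8=F
input #6 (h=-1, n=0): events B1->T, B3->F, B4->F, B6->E, B7->S, B5->F, B8->F; covers B1=T, B3=F, B4=F, B5=F, B6=E, B7=S, B8=F
input #7 (h=-1, n=3): events B1->F, B2->T, B3->F, B4->T, B6->E, B7->E, B5->F, B8->F; covers B1=F, B2=T, B3=F, B4=T, B5=F, B6=E, B7=E, B8=F
input #8 (h=2, n=14): events B1->F, B2->F, B3->F, B4->T, B6->S, B5->T, B8->F; covers B1=F, B2=F, B3=F, B4=T, B5=T, B6=S, B8=F
union over the pool: B1=T, B1=F, B2=T, B2=F, B3=F, B4=T, B4=F, B5=T, B5=F, B6=S, B6=E, B7=S, B7=E, B8=F
uncovered (2 of 16): B3=T, B8=T
Answer: B3=T, B8=T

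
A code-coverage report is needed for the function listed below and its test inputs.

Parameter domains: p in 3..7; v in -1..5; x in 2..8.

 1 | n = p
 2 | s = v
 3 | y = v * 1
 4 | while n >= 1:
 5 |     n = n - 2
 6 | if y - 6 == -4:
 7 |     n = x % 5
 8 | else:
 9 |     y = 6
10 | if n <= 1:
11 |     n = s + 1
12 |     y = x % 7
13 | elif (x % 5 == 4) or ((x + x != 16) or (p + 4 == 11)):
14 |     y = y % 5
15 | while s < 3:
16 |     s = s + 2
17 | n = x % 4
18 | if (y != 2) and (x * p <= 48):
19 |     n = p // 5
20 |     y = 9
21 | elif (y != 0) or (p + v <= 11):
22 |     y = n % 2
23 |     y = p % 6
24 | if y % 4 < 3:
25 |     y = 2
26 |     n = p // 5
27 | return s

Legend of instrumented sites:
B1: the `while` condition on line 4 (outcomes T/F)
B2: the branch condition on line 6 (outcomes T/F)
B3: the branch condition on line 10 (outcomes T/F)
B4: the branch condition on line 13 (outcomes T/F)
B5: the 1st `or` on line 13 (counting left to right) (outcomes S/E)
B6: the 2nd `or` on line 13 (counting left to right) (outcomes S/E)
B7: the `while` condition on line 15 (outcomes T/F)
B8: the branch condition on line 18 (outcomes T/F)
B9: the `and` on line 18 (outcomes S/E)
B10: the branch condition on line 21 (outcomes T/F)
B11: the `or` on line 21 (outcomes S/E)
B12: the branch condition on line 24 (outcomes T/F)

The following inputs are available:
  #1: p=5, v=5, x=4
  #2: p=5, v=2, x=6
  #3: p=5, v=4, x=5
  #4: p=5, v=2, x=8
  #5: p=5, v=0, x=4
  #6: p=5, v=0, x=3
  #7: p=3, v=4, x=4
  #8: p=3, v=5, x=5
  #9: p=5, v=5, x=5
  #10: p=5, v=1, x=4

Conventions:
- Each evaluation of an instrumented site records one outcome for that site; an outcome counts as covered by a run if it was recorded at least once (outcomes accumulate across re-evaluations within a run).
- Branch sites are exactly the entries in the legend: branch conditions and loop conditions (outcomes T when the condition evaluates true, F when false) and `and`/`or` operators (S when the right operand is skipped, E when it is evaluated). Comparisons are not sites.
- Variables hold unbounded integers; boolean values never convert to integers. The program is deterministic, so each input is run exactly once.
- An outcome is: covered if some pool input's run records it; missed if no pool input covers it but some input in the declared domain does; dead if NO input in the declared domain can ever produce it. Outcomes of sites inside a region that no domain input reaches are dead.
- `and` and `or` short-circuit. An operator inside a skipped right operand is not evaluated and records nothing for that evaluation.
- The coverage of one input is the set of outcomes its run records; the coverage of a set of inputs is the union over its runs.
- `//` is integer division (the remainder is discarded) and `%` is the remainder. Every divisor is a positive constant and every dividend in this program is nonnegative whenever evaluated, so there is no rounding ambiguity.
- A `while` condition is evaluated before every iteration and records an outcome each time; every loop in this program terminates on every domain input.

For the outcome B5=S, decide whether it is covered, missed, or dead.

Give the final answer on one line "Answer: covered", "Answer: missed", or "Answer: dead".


no pool input records B5=S
but domain input (p=3, v=2, x=4) does record it -> reachable, so missed
Answer: missed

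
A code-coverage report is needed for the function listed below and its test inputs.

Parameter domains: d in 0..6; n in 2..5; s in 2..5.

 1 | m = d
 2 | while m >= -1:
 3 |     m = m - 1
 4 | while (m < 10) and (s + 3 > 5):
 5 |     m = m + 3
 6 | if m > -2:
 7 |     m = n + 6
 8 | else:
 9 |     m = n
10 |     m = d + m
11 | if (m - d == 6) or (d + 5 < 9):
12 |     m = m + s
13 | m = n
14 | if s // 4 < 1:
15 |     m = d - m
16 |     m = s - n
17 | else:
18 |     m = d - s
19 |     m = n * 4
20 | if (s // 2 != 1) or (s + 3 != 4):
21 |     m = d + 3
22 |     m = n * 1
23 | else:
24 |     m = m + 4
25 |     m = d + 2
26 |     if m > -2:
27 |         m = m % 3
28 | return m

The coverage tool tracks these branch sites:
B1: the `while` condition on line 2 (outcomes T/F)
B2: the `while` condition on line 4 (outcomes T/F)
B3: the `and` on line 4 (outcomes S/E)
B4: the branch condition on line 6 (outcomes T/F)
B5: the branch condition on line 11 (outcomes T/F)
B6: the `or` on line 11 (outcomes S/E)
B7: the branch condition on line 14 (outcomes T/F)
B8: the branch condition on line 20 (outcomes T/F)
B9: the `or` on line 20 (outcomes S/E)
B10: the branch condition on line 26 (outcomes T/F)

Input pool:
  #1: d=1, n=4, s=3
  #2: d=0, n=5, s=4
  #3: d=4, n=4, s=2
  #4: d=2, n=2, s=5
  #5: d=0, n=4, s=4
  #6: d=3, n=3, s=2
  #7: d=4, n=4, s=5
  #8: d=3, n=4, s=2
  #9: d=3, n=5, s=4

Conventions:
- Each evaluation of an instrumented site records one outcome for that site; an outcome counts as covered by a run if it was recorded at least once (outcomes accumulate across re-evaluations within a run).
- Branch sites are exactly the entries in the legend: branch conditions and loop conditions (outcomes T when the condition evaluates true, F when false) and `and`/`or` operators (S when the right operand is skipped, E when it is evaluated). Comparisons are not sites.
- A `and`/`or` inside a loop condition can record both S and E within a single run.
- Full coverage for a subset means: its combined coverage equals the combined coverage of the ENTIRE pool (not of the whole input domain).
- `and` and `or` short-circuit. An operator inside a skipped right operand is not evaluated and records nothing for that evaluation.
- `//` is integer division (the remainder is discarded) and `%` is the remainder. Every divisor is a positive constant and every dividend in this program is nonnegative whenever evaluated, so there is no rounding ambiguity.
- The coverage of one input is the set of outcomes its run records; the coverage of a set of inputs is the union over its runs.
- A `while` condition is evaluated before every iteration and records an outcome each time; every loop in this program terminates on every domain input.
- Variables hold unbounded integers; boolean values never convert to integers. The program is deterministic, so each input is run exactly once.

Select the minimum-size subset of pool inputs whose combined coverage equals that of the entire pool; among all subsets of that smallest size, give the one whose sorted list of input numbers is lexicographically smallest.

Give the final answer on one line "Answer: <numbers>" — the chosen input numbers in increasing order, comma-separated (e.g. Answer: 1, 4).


run #1 (d=1, n=4, s=3) runs B1->T, B1->T, B1->T, B1->F, B3->E, B2->T, B3->E, B2->T, B3->E, B2->T, B3->E, B2->T, B3->S, B2->F, ...; records B1=T, B1=F, B2=T, B2=F, B3=S, B3=E, B4=T, B5=T, B6=E, B7=T, B8=T, B9=E
run #2 (d=0, n=5, s=4) runs B1->T, B1->T, B1->F, B3->E, B2->T, B3->E, B2->T, B3->E, B2->T, B3->E, B2->T, B3->S, B2->F, B4->T, ...; records B1=T, B1=F, B2=T, B2=F, B3=S, B3=E, B4=T, B5=T, B6=E, B7=F, B8=T, B9=S
run #3 (d=4, n=4, s=2) runs B1->T, B1->T, B1->T, B1->T, B1->T, B1->T, B1->F, B3->E, B2->F, B4->F, B6->E, B5->F, B7->T, B9->E, ...; records B1=T, B1=F, B2=F, B3=E, B4=F, B5=F, B6=E, B7=T, B8=T, B9=E
run #4 (d=2, n=2, s=5) runs B1->T, B1->T, B1->T, B1->T, B1->F, B3->E, B2->T, B3->E, B2->T, B3->E, B2->T, B3->E, B2->T, B3->S, ...; records B1=T, B1=F, B2=T, B2=F, B3=S, B3=E, B4=T, B5=T, B6=S, B7=F, B8=T, B9=S
run #5 (d=0, n=4, s=4) runs B1->T, B1->T, B1->F, B3->E, B2->T, B3->E, B2->T, B3->E, B2->T, B3->E, B2->T, B3->S, B2->F, B4->T, ...; records B1=T, B1=F, B2=T, B2=F, B3=S, B3=E, B4=T, B5=T, B6=E, B7=F, B8=T, B9=S
run #6 (d=3, n=3, s=2) runs B1->T, B1->T, B1->T, B1->T, B1->T, B1->F, B3->E, B2->F, B4->F, B6->E, B5->T, B7->T, B9->E, B8->T; records B1=T, B1=F, B2=F, B3=E, B4=F, B5=T, B6=E, B7=T, B8=T, B9=E
run #7 (d=4, n=4, s=5) runs B1->T, B1->T, B1->T, B1->T, B1->T, B1->T, B1->F, B3->E, B2->T, B3->E, B2->T, B3->E, B2->T, B3->E, ...; records B1=T, B1=F, B2=T, B2=F, B3=S, B3=E, B4=T, B5=T, B6=S, B7=F, B8=T, B9=S
run #8 (d=3, n=4, s=2) runs B1->T, B1->T, B1->T, B1->T, B1->T, B1->F, B3->E, B2->F, B4->F, B6->E, B5->T, B7->T, B9->E, B8->T; records B1=T, B1=F, B2=F, B3=E, B4=F, B5=T, B6=E, B7=T, B8=T, B9=E
run #9 (d=3, n=5, s=4) runs B1->T, B1->T, B1->T, B1->T, B1->T, B1->F, B3->E, B2->T, B3->E, B2->T, B3->E, B2->T, B3->E, B2->T, ...; records B1=T, B1=F, B2=T, B2=F, B3=S, B3=E, B4=T, B5=T, B6=E, B7=F, B8=T, B9=S
union over all inputs: B1=T, B1=F, B2=T, B2=F, B3=S, B3=E, B4=T, B4=F, B5=T, B5=F, B6=S, B6=E, B7=T, B7=F, B8=T, B9=S, B9=E (17 outcomes)
size 1 is not enough: best union over all size-1 subsets is 12/17
size 2: inputs {3, 4} cover all 17 outcomes, and no lexicographically smaller subset of this size does
Answer: 3, 4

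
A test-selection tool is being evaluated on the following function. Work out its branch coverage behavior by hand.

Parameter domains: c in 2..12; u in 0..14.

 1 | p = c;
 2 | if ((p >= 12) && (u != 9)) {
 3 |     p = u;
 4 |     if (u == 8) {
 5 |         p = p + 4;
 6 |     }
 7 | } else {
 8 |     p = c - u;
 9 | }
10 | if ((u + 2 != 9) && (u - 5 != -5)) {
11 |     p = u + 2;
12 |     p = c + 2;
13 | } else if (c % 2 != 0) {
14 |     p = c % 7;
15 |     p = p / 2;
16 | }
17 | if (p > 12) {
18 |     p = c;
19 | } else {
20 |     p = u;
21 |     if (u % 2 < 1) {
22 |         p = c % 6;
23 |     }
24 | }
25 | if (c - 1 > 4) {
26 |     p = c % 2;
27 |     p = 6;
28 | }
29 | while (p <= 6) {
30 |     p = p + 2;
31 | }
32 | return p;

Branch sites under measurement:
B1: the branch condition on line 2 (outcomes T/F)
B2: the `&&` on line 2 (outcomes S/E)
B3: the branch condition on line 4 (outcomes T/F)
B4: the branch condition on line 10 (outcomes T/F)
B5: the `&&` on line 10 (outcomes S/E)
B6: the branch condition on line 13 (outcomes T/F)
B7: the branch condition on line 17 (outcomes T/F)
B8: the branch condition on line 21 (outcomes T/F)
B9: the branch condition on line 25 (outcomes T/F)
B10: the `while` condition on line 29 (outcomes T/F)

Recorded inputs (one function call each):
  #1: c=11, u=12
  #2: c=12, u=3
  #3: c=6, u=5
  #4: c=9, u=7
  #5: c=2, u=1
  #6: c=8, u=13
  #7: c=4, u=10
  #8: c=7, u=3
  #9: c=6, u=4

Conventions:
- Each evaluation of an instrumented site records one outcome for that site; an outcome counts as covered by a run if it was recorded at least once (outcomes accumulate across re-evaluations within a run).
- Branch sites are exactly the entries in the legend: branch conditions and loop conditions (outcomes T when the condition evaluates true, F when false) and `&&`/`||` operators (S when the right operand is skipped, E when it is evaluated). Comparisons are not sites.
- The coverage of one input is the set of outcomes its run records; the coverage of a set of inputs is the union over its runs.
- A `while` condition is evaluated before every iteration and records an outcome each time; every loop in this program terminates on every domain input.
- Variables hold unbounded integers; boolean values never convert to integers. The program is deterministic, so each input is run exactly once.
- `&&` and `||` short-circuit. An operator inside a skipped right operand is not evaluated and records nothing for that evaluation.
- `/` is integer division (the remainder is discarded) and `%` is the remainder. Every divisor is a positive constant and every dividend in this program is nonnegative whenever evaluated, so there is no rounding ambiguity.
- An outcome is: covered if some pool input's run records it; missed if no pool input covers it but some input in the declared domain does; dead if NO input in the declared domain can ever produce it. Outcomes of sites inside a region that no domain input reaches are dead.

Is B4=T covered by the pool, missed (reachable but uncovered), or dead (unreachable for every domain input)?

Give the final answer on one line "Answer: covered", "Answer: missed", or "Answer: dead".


B4=T is recorded by pool input(s) 1, 2, 3, 5, 6, 7, 8, 9 -> covered
Answer: covered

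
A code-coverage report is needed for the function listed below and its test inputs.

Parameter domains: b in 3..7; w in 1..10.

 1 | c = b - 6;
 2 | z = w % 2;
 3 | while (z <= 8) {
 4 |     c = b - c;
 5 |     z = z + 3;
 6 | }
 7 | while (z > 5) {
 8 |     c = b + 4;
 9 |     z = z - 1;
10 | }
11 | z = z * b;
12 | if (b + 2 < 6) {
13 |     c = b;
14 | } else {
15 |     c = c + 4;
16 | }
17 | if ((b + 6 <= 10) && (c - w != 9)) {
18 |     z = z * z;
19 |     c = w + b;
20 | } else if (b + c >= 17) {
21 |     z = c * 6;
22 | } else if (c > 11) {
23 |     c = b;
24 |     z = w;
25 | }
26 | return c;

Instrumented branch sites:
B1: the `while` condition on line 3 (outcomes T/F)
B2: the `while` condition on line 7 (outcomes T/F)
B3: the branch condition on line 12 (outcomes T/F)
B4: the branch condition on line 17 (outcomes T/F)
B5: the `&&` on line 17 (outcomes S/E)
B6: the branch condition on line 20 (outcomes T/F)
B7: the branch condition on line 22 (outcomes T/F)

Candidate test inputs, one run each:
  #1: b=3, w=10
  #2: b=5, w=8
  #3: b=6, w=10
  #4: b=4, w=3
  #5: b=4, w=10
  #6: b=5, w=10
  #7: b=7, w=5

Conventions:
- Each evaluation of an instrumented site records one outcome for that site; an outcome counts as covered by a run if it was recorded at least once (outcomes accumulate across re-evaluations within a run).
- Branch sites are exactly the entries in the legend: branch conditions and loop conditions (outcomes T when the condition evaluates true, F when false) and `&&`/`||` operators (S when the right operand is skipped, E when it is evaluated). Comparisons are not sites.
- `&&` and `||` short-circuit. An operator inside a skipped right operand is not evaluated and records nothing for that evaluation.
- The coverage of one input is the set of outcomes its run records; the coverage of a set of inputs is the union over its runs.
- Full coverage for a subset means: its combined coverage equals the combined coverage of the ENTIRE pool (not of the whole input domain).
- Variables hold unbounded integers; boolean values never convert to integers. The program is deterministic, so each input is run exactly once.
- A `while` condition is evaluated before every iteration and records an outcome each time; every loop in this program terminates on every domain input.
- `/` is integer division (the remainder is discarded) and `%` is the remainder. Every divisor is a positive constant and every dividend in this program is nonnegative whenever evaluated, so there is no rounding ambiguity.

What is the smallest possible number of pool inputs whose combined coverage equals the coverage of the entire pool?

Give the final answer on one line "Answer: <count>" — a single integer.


test 1 (b=3, w=10) hits B1=T, B1=F, B2=T, B2=F, B3=T, B4=T, B5=E
test 2 (b=5, w=8) hits B1=T, B1=F, B2=T, B2=F, B3=F, B4=F, B5=S, B6=T
test 3 (b=6, w=10) hits B1=T, B1=F, B2=T, B2=F, B3=F, B4=F, B5=S, B6=T
test 4 (b=4, w=3) hits B1=T, B1=F, B2=T, B2=F, B3=F, B4=F, B5=E, B6=F, B7=T
test 5 (b=4, w=10) hits B1=T, B1=F, B2=T, B2=F, B3=F, B4=T, B5=E
test 6 (b=5, w=10) hits B1=T, B1=F, B2=T, B2=F, B3=F, B4=F, B5=S, B6=T
test 7 (b=7, w=5) hits B1=T, B1=F, B2=T, B2=F, B3=F, B4=F, B5=S, B6=T
pool-wide coverage (13 outcomes): B1=T, B1=F, B2=T, B2=F, B3=T, B3=F, B4=T, B4=F, B5=S, B5=E, B6=T, B6=F, B7=T
size 1 is not enough: best union over all size-1 subsets is 9/13
size 2 is not enough: best union over all size-2 subsets is 11/13
at size 3, {1, 2, 4} reaches all 13 outcomes; every lexicographically earlier size-3 subset fails
Answer: 3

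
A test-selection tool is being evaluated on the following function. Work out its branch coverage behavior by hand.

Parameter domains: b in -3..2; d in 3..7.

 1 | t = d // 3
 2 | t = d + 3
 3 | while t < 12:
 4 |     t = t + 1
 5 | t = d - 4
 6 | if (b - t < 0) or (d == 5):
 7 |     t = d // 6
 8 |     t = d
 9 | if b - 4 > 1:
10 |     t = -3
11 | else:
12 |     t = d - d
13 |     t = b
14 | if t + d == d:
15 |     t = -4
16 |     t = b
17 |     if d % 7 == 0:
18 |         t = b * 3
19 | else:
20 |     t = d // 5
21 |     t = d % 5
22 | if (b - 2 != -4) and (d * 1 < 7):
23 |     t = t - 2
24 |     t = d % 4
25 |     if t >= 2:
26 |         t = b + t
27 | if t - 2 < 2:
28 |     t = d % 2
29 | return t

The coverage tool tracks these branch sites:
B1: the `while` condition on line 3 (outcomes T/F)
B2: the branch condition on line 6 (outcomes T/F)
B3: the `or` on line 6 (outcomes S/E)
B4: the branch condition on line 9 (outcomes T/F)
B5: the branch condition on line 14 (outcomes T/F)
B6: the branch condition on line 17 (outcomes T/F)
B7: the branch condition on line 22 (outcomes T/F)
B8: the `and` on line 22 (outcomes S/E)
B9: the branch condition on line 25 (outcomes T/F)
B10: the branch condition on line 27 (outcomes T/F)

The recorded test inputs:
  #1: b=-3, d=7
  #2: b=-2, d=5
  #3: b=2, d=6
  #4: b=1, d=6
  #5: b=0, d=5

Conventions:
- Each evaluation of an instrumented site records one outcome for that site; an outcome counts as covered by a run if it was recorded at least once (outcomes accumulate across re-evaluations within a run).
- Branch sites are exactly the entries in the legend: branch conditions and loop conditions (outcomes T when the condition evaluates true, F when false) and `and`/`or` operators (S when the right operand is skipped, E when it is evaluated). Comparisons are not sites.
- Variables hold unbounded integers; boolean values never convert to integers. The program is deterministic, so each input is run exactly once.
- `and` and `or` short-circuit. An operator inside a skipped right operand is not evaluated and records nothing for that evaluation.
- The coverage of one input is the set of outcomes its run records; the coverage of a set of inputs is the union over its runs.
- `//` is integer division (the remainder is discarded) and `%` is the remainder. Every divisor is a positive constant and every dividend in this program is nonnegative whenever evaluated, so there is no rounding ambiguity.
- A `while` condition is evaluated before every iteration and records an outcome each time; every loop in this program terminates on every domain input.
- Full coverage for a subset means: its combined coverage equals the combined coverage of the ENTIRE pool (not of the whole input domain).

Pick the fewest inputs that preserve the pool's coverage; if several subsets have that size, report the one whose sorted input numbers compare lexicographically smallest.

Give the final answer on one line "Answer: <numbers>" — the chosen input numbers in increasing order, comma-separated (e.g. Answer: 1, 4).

#1 (b=-3, d=7) -> B1->T, B1->T, B1->F, B3->S, B2->T, B4->F, B5->F, B8->E, B7->F, B10->T; covered: B1=T, B1=F, B2=T, B3=S, B4=F, B5=F, B7=F, B8=E, B10=T
#2 (b=-2, d=5) -> B1->T, B1->T, B1->T, B1->T, B1->F, B3->S, B2->T, B4->F, B5->F, B8->S, B7->F, B10->T; covered: B1=T, B1=F, B2=T, B3=S, B4=F, B5=F, B7=F, B8=S, B10=T
#3 (b=2, d=6) -> B1->T, B1->T, B1->T, B1->F, B3->E, B2->F, B4->F, B5->F, B8->E, B7->T, B9->T, B10->F; covered: B1=T, B1=F, B2=F, B3=E, B4=F, B5=F, B7=T, B8=E, B9=T, B10=F
#4 (b=1, d=6) -> B1->T, B1->T, B1->T, B1->F, B3->S, B2->T, B4->F, B5->F, B8->E, B7->T, B9->T, B10->T; covered: B1=T, B1=F, B2=T, B3=S, B4=F, B5=F, B7=T, B8=E, B9=T, B10=T
#5 (b=0, d=5) -> B1->T, B1->T, B1->T, B1->T, B1->F, B3->S, B2->T, B4->F, B5->T, B6->F, B8->E, B7->T, B9->F, B10->T; covered: B1=T, B1=F, B2=T, B3=S, B4=F, B5=T, B6=F, B7=T, B8=E, B9=F, B10=T
the full pool covers 18 outcomes: B1=T, B1=F, B2=T, B2=F, B3=S, B3=E, B4=F, B5=T, B5=F, B6=F, B7=T, B7=F, B8=S, B8=E, B9=T, B9=F, B10=T, B10=F
no size-1 subset reaches all 18 outcomes (best union: 11/18)
no size-2 subset reaches all 18 outcomes (best union: 16/18)
at size 3, {2, 3, 5} reaches all 18 outcomes; every lexicographically earlier size-3 subset fails

Answer: 2, 3, 5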